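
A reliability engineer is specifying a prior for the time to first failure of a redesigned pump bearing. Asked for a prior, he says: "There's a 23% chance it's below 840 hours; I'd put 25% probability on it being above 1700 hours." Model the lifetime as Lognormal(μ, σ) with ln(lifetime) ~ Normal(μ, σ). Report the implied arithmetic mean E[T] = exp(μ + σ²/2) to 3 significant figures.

If T ~ Lognormal(μ,σ) then ln T ~ Normal(μ,σ), so the p-quantile of ln T is μ + z_p·σ.
ln(840) = 6.733 and ln(1700) = 7.438; z_{0.23} = -0.7388, z_{0.75} = 0.6745.
σ = (7.438 − 6.733)/(0.6745 − (-0.7388)) = 0.499.
μ = 6.733 − (-0.7388)·0.499 = 7.102.
E[T] = exp(μ + σ²/2) = exp(7.102 + 0.1244) = 1380 hours.

E[T] ≈ 1380 hours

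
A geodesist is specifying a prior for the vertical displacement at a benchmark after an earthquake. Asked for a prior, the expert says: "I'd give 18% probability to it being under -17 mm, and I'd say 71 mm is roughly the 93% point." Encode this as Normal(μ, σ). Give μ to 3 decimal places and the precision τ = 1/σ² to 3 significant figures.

For Normal(μ,σ), the p-quantile is μ + z_p·σ. Here z_{0.18} = -0.9154, z_{0.93} = 1.476.
So -17 = μ − 0.9154σ and 71 = μ + 1.476σ.
Subtracting: σ = (71 − -17)/(1.476 − (-0.9154)) = 36.802.
Then μ = -17 − (-0.9154)·36.802 = 16.688.
Precision τ = 1/σ² = 1/36.8² = 0.000738.

μ = 16.688, τ = 0.000738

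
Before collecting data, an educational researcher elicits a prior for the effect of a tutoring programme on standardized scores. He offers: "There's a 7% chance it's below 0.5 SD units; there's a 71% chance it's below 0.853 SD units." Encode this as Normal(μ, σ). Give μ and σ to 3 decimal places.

μ = 0.757, σ = 0.174

The p-quantile of Normal(μ,σ) is μ + z_p·σ, with z_{0.07} = -1.476 and z_{0.71} = 0.5534.
Eliminate σ: μ = (z₂·x₁ − z₁·x₂)/(z₂ − z₁) = (0.5534·0.5 − (-1.476)·0.853)/2.029 = 0.757.
Then σ = (x₂ − x₁)/(z₂ − z₁) = (0.853 − 0.5)/2.029 = 0.174.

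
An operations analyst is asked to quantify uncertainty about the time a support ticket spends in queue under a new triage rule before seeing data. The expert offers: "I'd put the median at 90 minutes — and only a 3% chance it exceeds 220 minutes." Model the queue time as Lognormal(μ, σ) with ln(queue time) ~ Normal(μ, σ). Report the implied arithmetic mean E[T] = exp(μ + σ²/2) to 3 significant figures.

If T ~ Lognormal(μ,σ) then ln T ~ Normal(μ,σ), so the p-quantile of ln T is μ + z_p·σ.
ln(90) = 4.5 and ln(220) = 5.394; z_{0.5} = 0, z_{0.97} = 1.881.
σ = (5.394 − 4.5)/(1.881 − (0)) = 0.475.
μ = 4.5 − (0)·0.475 = 4.500.
E[T] = exp(μ + σ²/2) = exp(4.500 + 0.1129) = 101 minutes.

E[T] ≈ 101 minutes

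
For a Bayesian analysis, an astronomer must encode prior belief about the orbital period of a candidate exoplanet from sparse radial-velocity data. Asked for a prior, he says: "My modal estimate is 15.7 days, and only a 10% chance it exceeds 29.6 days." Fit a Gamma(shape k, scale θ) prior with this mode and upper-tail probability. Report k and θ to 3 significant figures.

k ≈ 5.75, θ ≈ 3.3

Gamma(k,θ) with k>1 has mode (k−1)θ, so θ = 15.7/(k−1).
Need P(X < 29.6) = 0.9 with θ tied to k this way. Start at k = 2, θ = 15.7: P(X<29.6) ≈ 0.562.
Too low — raise k to concentrate. Iterating converges to k ≈ 5.75.
Then θ = 15.7/(5.75−1) ≈ 3.3.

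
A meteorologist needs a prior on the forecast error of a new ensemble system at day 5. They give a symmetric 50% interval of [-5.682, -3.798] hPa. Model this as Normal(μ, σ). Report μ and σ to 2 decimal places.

A symmetric 50% interval runs μ ± z·σ with z = 0.6745.
Half-width = 0.942, so σ = 0.942/0.6745 = 1.40.
μ is the interval midpoint, -4.74.

μ = -4.74, σ = 1.40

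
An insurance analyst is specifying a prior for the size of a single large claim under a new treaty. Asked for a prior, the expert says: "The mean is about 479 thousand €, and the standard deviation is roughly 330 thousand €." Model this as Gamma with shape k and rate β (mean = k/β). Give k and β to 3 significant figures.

For Gamma(k, rate β): mean = k/β, variance = k/β², so CV = 1/√k.
CV = SD/mean = 330/479 = 0.6889, hence k = 1/CV² = 2.11.
Then β = k/mean = 2.11/479 = 0.0044.

k ≈ 2.11, β ≈ 0.0044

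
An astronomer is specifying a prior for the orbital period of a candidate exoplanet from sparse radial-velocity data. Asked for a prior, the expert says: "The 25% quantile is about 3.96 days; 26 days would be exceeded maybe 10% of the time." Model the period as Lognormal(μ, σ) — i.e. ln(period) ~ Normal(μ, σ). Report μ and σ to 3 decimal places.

If T ~ Lognormal(μ,σ) then ln T ~ Normal(μ,σ), so the p-quantile of ln T is μ + z_p·σ.
ln(3.96) = 1.376 and ln(26) = 3.258; z_{0.25} = -0.6745, z_{0.9} = 1.282.
σ = (3.258 − 1.376)/(1.282 − (-0.6745)) = 0.962.
μ = 1.376 − (-0.6745)·0.962 = 2.025.

μ ≈ 2.025, σ ≈ 0.962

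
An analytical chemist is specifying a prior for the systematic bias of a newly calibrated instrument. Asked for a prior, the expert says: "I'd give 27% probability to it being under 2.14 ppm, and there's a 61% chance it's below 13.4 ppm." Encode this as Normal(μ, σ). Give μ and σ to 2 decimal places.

μ = 9.87, σ = 12.62

The p-quantile of Normal(μ,σ) is μ + z_p·σ, with z_{0.27} = -0.6128 and z_{0.61} = 0.2793.
Eliminate σ: μ = (z₂·x₁ − z₁·x₂)/(z₂ − z₁) = (0.2793·2.14 − (-0.6128)·13.4)/0.8921 = 9.87.
Then σ = (x₂ − x₁)/(z₂ − z₁) = (13.4 − 2.14)/0.8921 = 12.62.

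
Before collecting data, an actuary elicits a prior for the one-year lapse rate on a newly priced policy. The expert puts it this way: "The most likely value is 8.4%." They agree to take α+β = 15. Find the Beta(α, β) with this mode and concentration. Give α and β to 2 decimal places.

α = 2.09, β = 12.91

For α,β > 1 the Beta mode is (α−1)/(α+β−2). With α+β = 15, the mode is (α−1)/13.
Set (α−1)/13 = 0.084 → α = 1 + 0.084·13 = 2.09.
β = 15 − α = 12.91.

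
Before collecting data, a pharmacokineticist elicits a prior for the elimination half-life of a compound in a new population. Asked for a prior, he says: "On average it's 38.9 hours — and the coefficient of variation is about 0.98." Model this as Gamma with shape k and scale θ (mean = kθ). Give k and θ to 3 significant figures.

k ≈ 1.04, θ ≈ 37.4

For Gamma(k, scale θ): mean = kθ, variance = kθ², so CV = 1/√k.
CV = 0.98, hence k = 1/CV² = 1.04.
Then θ = mean/k = 38.9/1.04 = 37.4.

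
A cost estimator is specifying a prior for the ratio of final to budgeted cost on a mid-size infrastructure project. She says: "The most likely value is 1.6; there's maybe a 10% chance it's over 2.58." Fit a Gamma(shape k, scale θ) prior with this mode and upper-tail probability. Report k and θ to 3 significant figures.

k ≈ 9.24, θ ≈ 0.194

Gamma(k,θ) with k>1 has mode (k−1)θ, so θ = 1.6/(k−1).
Need P(X < 2.58) = 0.9 with θ tied to k this way. Start at k = 2, θ = 1.6: P(X<2.58) ≈ 0.479.
Too low — raise k to concentrate. Iterating converges to k ≈ 9.24.
Then θ = 1.6/(9.24−1) ≈ 0.194.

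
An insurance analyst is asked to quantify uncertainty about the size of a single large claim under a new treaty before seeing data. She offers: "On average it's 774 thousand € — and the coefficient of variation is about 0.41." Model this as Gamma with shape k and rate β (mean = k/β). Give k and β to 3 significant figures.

k ≈ 5.95, β ≈ 0.00769

For Gamma(k, rate β): mean = k/β, variance = k/β², so CV = 1/√k.
CV = 0.41, hence k = 1/CV² = 5.95.
Then β = k/mean = 5.95/774 = 0.00769.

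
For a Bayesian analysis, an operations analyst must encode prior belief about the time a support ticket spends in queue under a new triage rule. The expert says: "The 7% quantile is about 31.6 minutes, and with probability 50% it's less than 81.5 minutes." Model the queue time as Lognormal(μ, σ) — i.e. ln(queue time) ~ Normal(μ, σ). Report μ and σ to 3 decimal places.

μ ≈ 4.401, σ ≈ 0.642

If T ~ Lognormal(μ,σ) then ln T ~ Normal(μ,σ), so the p-quantile of ln T is μ + z_p·σ.
ln(31.6) = 3.453 and ln(81.5) = 4.401; z_{0.07} = -1.476, z_{0.5} = 0.
σ = (4.401 − 3.453)/(0 − (-1.476)) = 0.642.
μ = 3.453 − (-1.476)·0.642 = 4.401.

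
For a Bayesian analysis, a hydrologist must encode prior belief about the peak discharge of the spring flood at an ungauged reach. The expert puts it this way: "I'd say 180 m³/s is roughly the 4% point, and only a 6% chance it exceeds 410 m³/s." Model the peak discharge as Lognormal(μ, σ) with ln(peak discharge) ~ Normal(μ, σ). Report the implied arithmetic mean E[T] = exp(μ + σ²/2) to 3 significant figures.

E[T] ≈ 287 m³/s

If T ~ Lognormal(μ,σ) then ln T ~ Normal(μ,σ), so the p-quantile of ln T is μ + z_p·σ.
ln(180) = 5.193 and ln(410) = 6.016; z_{0.04} = -1.751, z_{0.94} = 1.555.
σ = (6.016 − 5.193)/(1.555 − (-1.751)) = 0.249.
μ = 5.193 − (-1.751)·0.249 = 5.629.
E[T] = exp(μ + σ²/2) = exp(5.629 + 0.0310) = 287 m³/s.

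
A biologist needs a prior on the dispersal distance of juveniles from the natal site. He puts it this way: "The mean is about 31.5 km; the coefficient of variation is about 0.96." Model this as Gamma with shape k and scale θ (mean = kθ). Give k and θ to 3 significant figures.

k ≈ 1.09, θ ≈ 29

For Gamma(k, scale θ): mean = kθ, variance = kθ², so CV = 1/√k.
CV = 0.96, hence k = 1/CV² = 1.09.
Then θ = mean/k = 31.5/1.09 = 29.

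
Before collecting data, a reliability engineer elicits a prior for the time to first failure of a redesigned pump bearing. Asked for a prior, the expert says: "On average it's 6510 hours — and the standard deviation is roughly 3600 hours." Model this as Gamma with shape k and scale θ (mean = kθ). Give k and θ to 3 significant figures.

For Gamma(k, scale θ): mean = kθ, variance = kθ², so CV = 1/√k.
CV = SD/mean = 3600/6510 = 0.553, hence k = 1/CV² = 3.27.
Then θ = mean/k = 6510/3.27 = 1990.

k ≈ 3.27, θ ≈ 1990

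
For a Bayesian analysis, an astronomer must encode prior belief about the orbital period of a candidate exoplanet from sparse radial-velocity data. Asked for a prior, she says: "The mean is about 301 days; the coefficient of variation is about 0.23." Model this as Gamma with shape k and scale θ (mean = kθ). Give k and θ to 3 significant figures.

For Gamma(k, scale θ): mean = kθ, variance = kθ², so CV = 1/√k.
CV = 0.23, hence k = 1/CV² = 18.9.
Then θ = mean/k = 301/18.9 = 15.9.

k ≈ 18.9, θ ≈ 15.9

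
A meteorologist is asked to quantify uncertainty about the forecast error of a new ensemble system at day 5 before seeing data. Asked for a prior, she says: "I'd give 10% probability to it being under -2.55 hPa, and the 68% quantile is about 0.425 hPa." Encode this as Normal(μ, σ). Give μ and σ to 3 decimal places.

μ = -0.370, σ = 1.701

For Normal(μ,σ), the p-quantile is μ + z_p·σ. Here z_{0.1} = -1.282, z_{0.68} = 0.4677.
So -2.55 = μ − 1.282σ and 0.425 = μ + 0.4677σ.
Subtracting: σ = (0.425 − -2.55)/(0.4677 − (-1.282)) = 1.701.
Then μ = -2.55 − (-1.282)·1.701 = -0.370.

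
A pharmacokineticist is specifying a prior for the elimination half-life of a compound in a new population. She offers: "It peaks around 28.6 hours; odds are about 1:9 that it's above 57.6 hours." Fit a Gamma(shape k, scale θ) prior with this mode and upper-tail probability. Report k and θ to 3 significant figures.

Gamma(k,θ) with k>1 has mode (k−1)θ, so θ = 28.6/(k−1).
Need P(X < 57.6) = 0.9 with θ tied to k this way. Start at k = 2, θ = 28.6: P(X<57.6) ≈ 0.598.
Too low — raise k to concentrate. Iterating converges to k ≈ 4.91.
Then θ = 28.6/(4.91−1) ≈ 7.31.

k ≈ 4.91, θ ≈ 7.31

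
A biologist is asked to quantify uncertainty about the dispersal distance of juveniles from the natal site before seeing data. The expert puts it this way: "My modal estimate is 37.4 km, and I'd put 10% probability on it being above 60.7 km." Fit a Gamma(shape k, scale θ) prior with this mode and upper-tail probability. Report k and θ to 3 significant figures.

k ≈ 9.03, θ ≈ 4.66

Gamma(k,θ) with k>1 has mode (k−1)θ, so θ = 37.4/(k−1).
Need P(X < 60.7) = 0.9 with θ tied to k this way. Start at k = 2, θ = 37.4: P(X<60.7) ≈ 0.482.
Too low — raise k to concentrate. Iterating converges to k ≈ 9.03.
Then θ = 37.4/(9.03−1) ≈ 4.66.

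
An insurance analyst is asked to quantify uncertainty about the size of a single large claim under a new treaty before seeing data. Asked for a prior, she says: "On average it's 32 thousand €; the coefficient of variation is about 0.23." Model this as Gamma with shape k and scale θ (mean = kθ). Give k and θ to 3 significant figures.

k ≈ 18.9, θ ≈ 1.69

For Gamma(k, scale θ): mean = kθ, variance = kθ², so CV = 1/√k.
CV = 0.23, hence k = 1/CV² = 18.9.
Then θ = mean/k = 32/18.9 = 1.69.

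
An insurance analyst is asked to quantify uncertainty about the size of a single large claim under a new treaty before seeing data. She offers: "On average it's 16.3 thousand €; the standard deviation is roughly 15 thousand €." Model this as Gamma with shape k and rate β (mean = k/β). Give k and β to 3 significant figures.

For Gamma(k, rate β): mean = k/β, variance = k/β², so CV = 1/√k.
CV = SD/mean = 15/16.3 = 0.9202, hence k = 1/CV² = 1.18.
Then β = k/mean = 1.18/16.3 = 0.0724.

k ≈ 1.18, β ≈ 0.0724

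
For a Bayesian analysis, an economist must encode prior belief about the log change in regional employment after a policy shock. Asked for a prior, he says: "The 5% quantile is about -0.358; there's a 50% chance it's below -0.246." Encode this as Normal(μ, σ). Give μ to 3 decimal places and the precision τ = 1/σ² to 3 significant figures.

μ = -0.246, τ = 216

The p-quantile of Normal(μ,σ) is μ + z_p·σ, with z_{0.05} = -1.645 and z_{0.5} = 0.
Eliminate σ: μ = (z₂·x₁ − z₁·x₂)/(z₂ − z₁) = (0·-0.358 − (-1.645)·-0.246)/1.645 = -0.246.
Then σ = (x₂ − x₁)/(z₂ − z₁) = (-0.246 − -0.358)/1.645 = 0.068.
Precision τ = 1/σ² = 1/0.06809² = 216.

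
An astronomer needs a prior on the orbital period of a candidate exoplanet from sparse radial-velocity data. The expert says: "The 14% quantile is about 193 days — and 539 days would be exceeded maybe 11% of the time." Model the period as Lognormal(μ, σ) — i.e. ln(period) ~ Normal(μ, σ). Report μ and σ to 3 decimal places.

If T ~ Lognormal(μ,σ) then ln T ~ Normal(μ,σ), so the p-quantile of ln T is μ + z_p·σ.
ln(193) = 5.263 and ln(539) = 6.29; z_{0.14} = -1.08, z_{0.89} = 1.227.
σ = (6.29 − 5.263)/(1.227 − (-1.08)) = 0.445.
μ = 5.263 − (-1.08)·0.445 = 5.744.

μ ≈ 5.744, σ ≈ 0.445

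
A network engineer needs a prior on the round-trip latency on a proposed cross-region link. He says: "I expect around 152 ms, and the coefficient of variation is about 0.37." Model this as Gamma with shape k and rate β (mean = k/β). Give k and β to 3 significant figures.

For Gamma(k, rate β): mean = k/β, variance = k/β², so CV = 1/√k.
CV = 0.37, hence k = 1/CV² = 7.3.
Then β = k/mean = 7.3/152 = 0.0481.

k ≈ 7.3, β ≈ 0.0481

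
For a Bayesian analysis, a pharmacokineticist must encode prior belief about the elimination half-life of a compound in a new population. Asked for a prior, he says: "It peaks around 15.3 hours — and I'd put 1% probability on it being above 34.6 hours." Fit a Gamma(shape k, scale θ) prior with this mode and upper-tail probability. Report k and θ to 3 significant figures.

k ≈ 8.2, θ ≈ 2.12

Gamma(k,θ) with k>1 has mode (k−1)θ, so θ = 15.3/(k−1).
Need P(X < 34.6) = 0.99 with θ tied to k this way. Start at k = 2, θ = 15.3: P(X<34.6) ≈ 0.660.
Too low — raise k to concentrate. Iterating converges to k ≈ 8.2.
Then θ = 15.3/(8.2−1) ≈ 2.12.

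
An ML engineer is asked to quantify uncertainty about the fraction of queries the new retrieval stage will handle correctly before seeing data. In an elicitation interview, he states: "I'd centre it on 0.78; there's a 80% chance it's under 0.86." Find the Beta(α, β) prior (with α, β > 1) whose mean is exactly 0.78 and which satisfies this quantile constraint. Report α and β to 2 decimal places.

α ≈ 15.38, β ≈ 4.34

With mean 0.78 fixed, write α = 0.78s, β = 0.22s where s = α+β.
Need P(θ < 0.86) = 0.8 under Beta(0.78s, 0.22s). Normal approximation: (q−m)/√(m(1−m)/s) ≈ z_{0.8} = 0.842, so s ≈ 0.78·0.22·(0.842)²/(0.86−0.78)² = 19.0.
At s = 19.0: P(θ<0.86) ≈ 0.794. Adjusting to match 0.8 gives s ≈ 19.71.
So α = 0.78·19.71 ≈ 15.38, β = 0.22·19.71 ≈ 4.34.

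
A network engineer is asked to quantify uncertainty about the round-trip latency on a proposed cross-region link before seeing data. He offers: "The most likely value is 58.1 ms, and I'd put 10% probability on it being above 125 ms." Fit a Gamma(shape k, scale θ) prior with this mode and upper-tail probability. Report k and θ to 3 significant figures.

Gamma(k,θ) with k>1 has mode (k−1)θ, so θ = 58.1/(k−1).
Need P(X < 125) = 0.9 with θ tied to k this way. Start at k = 2, θ = 58.1: P(X<125) ≈ 0.633.
Too low — raise k to concentrate. Iterating converges to k ≈ 4.27.
Then θ = 58.1/(4.27−1) ≈ 17.7.

k ≈ 4.27, θ ≈ 17.7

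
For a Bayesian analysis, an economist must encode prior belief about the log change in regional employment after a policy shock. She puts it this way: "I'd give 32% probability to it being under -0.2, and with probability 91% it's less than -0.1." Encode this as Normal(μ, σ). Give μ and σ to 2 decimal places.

μ = -0.17, σ = 0.06

For Normal(μ,σ), the p-quantile is μ + z_p·σ. Here z_{0.32} = -0.4677, z_{0.91} = 1.341.
So -0.2 = μ − 0.4677σ and -0.1 = μ + 1.341σ.
Subtracting: σ = (-0.1 − -0.2)/(1.341 − (-0.4677)) = 0.06.
Then μ = -0.2 − (-0.4677)·0.06 = -0.17.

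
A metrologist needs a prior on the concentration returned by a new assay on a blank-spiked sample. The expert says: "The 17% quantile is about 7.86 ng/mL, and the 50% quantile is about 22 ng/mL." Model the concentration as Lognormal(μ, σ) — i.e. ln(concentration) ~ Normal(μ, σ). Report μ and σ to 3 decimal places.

If T ~ Lognormal(μ,σ) then ln T ~ Normal(μ,σ), so the p-quantile of ln T is μ + z_p·σ.
ln(7.86) = 2.062 and ln(22) = 3.091; z_{0.17} = -0.9542, z_{0.5} = 0.
σ = (3.091 − 2.062)/(0 − (-0.9542)) = 1.079.
μ = 2.062 − (-0.9542)·1.079 = 3.091.

μ ≈ 3.091, σ ≈ 1.079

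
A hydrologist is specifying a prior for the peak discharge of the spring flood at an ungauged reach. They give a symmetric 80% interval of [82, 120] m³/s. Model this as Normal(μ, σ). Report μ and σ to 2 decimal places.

A symmetric 80% interval runs μ ± z·σ with z = 1.282.
Half-width = 19, so σ = 19/1.282 = 14.83.
μ is the interval midpoint, 101.00.

μ = 101.00, σ = 14.83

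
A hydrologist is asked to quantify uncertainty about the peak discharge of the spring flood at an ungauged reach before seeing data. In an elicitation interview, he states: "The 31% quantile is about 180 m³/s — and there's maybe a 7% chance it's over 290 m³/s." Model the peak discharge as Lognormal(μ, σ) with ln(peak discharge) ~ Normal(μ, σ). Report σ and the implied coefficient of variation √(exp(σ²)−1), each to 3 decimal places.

σ ≈ 0.242, CV ≈ 0.245

If T ~ Lognormal(μ,σ) then ln T ~ Normal(μ,σ), so the p-quantile of ln T is μ + z_p·σ.
ln(180) = 5.193 and ln(290) = 5.67; z_{0.31} = -0.4959, z_{0.93} = 1.476.
σ = (5.67 − 5.193)/(1.476 − (-0.4959)) = 0.242.
μ = 5.193 − (-0.4959)·0.242 = 5.313.
CV = √(exp(σ²)−1) = √(exp(0.0585)−1) = 0.245.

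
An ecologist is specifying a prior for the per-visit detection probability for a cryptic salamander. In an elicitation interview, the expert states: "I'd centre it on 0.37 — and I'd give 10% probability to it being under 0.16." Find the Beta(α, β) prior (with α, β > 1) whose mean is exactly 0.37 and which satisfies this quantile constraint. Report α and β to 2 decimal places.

α ≈ 2.78, β ≈ 4.74

With mean 0.37 fixed, write α = 0.37s, β = 0.63s where s = α+β.
Need P(θ < 0.16) = 0.1 under Beta(0.37s, 0.63s). Normal approximation: (q−m)/√(m(1−m)/s) ≈ z_{0.1} = -1.28, so s ≈ 0.37·0.63·(-1.28)²/(0.16−0.37)² = 8.7.
At s = 8.7: P(θ<0.16) ≈ 0.082. Adjusting to match 0.1 gives s ≈ 7.52.
So α = 0.37·7.52 ≈ 2.78, β = 0.63·7.52 ≈ 4.74.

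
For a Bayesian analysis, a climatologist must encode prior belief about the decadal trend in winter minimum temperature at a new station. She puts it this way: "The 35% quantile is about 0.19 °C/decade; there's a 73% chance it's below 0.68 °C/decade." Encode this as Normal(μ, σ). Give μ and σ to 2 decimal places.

μ = 0.38, σ = 0.49

For Normal(μ,σ), the p-quantile is μ + z_p·σ. Here z_{0.35} = -0.3853, z_{0.73} = 0.6128.
So 0.19 = μ − 0.3853σ and 0.68 = μ + 0.6128σ.
Subtracting: σ = (0.68 − 0.19)/(0.6128 − (-0.3853)) = 0.49.
Then μ = 0.19 − (-0.3853)·0.49 = 0.38.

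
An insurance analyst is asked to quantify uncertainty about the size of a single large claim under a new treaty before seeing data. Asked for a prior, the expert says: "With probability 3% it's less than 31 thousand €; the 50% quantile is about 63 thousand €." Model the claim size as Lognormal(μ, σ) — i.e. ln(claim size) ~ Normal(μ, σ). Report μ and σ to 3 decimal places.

μ ≈ 4.143, σ ≈ 0.377

If T ~ Lognormal(μ,σ) then ln T ~ Normal(μ,σ), so the p-quantile of ln T is μ + z_p·σ.
ln(31) = 3.434 and ln(63) = 4.143; z_{0.03} = -1.881, z_{0.5} = 0.
σ = (4.143 − 3.434)/(0 − (-1.881)) = 0.377.
μ = 3.434 − (-1.881)·0.377 = 4.143.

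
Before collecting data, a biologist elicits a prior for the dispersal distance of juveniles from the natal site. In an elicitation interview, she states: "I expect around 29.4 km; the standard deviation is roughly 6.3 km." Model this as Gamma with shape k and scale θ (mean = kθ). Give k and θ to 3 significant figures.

For Gamma(k, scale θ): mean = kθ, variance = kθ², so CV = 1/√k.
CV = SD/mean = 6.3/29.4 = 0.2143, hence k = 1/CV² = 21.8.
Then θ = mean/k = 29.4/21.8 = 1.35.

k ≈ 21.8, θ ≈ 1.35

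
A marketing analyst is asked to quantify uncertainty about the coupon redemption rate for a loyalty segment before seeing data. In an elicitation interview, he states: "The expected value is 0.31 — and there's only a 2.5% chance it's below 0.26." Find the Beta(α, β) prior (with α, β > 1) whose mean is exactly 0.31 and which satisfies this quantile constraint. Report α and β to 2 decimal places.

α ≈ 96.87, β ≈ 215.62

With mean 0.31 fixed, write α = 0.31s, β = 0.69s where s = α+β.
Need P(θ < 0.26) = 0.025 under Beta(0.31s, 0.69s). Normal approximation: (q−m)/√(m(1−m)/s) ≈ z_{0.025} = -1.96, so s ≈ 0.31·0.69·(-1.96)²/(0.26−0.31)² = 328.7.
At s = 328.7: P(θ<0.26) ≈ 0.022. Adjusting to match 0.025 gives s ≈ 312.50.
So α = 0.31·312.50 ≈ 96.87, β = 0.69·312.50 ≈ 215.62.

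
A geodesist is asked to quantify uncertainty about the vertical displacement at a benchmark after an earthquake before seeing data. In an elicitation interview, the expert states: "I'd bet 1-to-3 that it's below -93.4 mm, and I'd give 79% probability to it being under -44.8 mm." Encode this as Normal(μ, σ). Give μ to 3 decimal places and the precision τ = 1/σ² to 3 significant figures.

For Normal(μ,σ), the p-quantile is μ + z_p·σ. Here z_{0.25} = -0.6745, z_{0.79} = 0.8064.
So -93.4 = μ − 0.6745σ and -44.8 = μ + 0.8064σ.
Subtracting: σ = (-44.8 − -93.4)/(0.8064 − (-0.6745)) = 32.818.
Then μ = -93.4 − (-0.6745)·32.818 = -71.265.
Precision τ = 1/σ² = 1/32.82² = 0.000929.

μ = -71.265, τ = 0.000929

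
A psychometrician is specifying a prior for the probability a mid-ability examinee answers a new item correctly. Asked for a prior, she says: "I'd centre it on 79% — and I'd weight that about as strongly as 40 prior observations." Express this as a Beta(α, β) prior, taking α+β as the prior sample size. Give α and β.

α = 31.6, β = 8.4

Under the effective-sample-size interpretation, Beta(α, β) has prior mean α/(α+β) and prior sample size α+β.
So α+β = 40 and α/(α+β) = 0.79, giving α = 0.79·40 = 31.6 and β = 40 − 31.6 = 8.4.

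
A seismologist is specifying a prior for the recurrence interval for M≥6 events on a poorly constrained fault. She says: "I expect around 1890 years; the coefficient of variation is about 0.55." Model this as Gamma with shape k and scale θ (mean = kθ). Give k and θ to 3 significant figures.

For Gamma(k, scale θ): mean = kθ, variance = kθ², so CV = 1/√k.
CV = 0.55, hence k = 1/CV² = 3.31.
Then θ = mean/k = 1890/3.31 = 572.

k ≈ 3.31, θ ≈ 572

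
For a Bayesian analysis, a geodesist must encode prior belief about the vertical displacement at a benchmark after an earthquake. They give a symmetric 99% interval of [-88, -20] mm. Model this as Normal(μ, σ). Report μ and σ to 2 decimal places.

μ = -54.00, σ = 13.20

A symmetric 99% interval runs μ ± z·σ with z = 2.576.
Half-width = 34, so σ = 34/2.576 = 13.20.
μ is the interval midpoint, -54.00.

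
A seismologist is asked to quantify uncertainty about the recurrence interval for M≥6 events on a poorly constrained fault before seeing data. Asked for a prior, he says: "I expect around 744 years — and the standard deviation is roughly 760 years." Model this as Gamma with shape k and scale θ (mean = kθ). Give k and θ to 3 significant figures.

For Gamma(k, scale θ): mean = kθ, variance = kθ², so CV = 1/√k.
CV = SD/mean = 760/744 = 1.022, hence k = 1/CV² = 0.958.
Then θ = mean/k = 744/0.958 = 776.

k ≈ 0.958, θ ≈ 776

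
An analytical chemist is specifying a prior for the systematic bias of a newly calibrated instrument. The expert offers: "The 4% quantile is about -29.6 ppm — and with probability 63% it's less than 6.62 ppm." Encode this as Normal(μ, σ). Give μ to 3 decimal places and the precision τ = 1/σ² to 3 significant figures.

The p-quantile of Normal(μ,σ) is μ + z_p·σ, with z_{0.04} = -1.751 and z_{0.63} = 0.3319.
Eliminate σ: μ = (z₂·x₁ − z₁·x₂)/(z₂ − z₁) = (0.3319·-29.6 − (-1.751)·6.62)/2.083 = 0.848.
Then σ = (x₂ − x₁)/(z₂ − z₁) = (6.62 − -29.6)/2.083 = 17.392.
Precision τ = 1/σ² = 1/17.39² = 0.00331.

μ = 0.848, τ = 0.00331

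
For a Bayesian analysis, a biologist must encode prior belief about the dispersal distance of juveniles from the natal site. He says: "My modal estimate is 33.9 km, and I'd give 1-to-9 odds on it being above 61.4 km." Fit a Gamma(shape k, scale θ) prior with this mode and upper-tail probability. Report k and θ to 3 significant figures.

k ≈ 6.4, θ ≈ 6.28

Gamma(k,θ) with k>1 has mode (k−1)θ, so θ = 33.9/(k−1).
Need P(X < 61.4) = 0.9 with θ tied to k this way. Start at k = 2, θ = 33.9: P(X<61.4) ≈ 0.540.
Too low — raise k to concentrate. Iterating converges to k ≈ 6.4.
Then θ = 33.9/(6.4−1) ≈ 6.28.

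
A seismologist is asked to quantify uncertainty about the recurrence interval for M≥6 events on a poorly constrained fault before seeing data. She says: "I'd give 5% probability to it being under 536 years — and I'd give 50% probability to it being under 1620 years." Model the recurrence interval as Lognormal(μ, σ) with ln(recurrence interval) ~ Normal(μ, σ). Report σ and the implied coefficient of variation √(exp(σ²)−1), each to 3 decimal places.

If T ~ Lognormal(μ,σ) then ln T ~ Normal(μ,σ), so the p-quantile of ln T is μ + z_p·σ.
ln(536) = 6.284 and ln(1620) = 7.39; z_{0.05} = -1.645, z_{0.5} = 0.
σ = (7.39 − 6.284)/(0 − (-1.645)) = 0.672.
μ = 6.284 − (-1.645)·0.672 = 7.390.
CV = √(exp(σ²)−1) = √(exp(0.4522)−1) = 0.756.

σ ≈ 0.672, CV ≈ 0.756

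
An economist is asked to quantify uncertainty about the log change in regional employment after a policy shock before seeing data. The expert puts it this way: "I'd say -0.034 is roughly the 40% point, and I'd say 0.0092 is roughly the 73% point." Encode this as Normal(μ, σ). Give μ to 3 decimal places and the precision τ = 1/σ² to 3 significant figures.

μ = -0.021, τ = 402

The p-quantile of Normal(μ,σ) is μ + z_p·σ, with z_{0.4} = -0.2533 and z_{0.73} = 0.6128.
Eliminate σ: μ = (z₂·x₁ − z₁·x₂)/(z₂ − z₁) = (0.6128·-0.034 − (-0.2533)·0.0092)/0.8662 = -0.021.
Then σ = (x₂ − x₁)/(z₂ − z₁) = (0.0092 − -0.034)/0.8662 = 0.050.
Precision τ = 1/σ² = 1/0.04988² = 402.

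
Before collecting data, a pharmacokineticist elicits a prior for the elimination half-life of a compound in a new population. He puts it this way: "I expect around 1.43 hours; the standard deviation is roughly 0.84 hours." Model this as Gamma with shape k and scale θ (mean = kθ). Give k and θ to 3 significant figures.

For Gamma(k, scale θ): mean = kθ, variance = kθ², so CV = 1/√k.
CV = SD/mean = 0.84/1.43 = 0.5874, hence k = 1/CV² = 2.9.
Then θ = mean/k = 1.43/2.9 = 0.493.

k ≈ 2.9, θ ≈ 0.493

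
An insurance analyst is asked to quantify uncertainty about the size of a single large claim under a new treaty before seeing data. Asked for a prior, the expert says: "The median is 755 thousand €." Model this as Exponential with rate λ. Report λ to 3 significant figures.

λ ≈ 0.000918

Exponential median = ln 2 / λ, so λ = ln 2 / 755.0 = 0.000918.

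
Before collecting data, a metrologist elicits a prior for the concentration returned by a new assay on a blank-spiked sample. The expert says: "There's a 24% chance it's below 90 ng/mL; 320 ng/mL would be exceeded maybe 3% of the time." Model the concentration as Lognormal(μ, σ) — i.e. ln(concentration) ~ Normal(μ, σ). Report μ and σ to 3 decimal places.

μ ≈ 4.846, σ ≈ 0.490

If T ~ Lognormal(μ,σ) then ln T ~ Normal(μ,σ), so the p-quantile of ln T is μ + z_p·σ.
ln(90) = 4.5 and ln(320) = 5.768; z_{0.24} = -0.7063, z_{0.97} = 1.881.
σ = (5.768 − 4.5)/(1.881 − (-0.7063)) = 0.490.
μ = 4.5 − (-0.7063)·0.490 = 4.846.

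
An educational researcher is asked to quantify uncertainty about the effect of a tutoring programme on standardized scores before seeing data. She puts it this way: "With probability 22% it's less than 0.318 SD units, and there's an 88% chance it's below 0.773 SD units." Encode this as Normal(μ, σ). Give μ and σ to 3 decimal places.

μ = 0.498, σ = 0.234

The p-quantile of Normal(μ,σ) is μ + z_p·σ, with z_{0.22} = -0.7722 and z_{0.88} = 1.175.
Eliminate σ: μ = (z₂·x₁ − z₁·x₂)/(z₂ − z₁) = (1.175·0.318 − (-0.7722)·0.773)/1.947 = 0.498.
Then σ = (x₂ − x₁)/(z₂ − z₁) = (0.773 − 0.318)/1.947 = 0.234.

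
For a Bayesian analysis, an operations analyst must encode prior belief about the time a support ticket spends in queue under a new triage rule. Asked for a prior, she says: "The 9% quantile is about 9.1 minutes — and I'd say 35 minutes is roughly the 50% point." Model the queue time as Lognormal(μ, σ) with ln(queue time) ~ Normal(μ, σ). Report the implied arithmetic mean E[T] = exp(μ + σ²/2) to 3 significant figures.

E[T] ≈ 58 minutes

If T ~ Lognormal(μ,σ) then ln T ~ Normal(μ,σ), so the p-quantile of ln T is μ + z_p·σ.
ln(9.1) = 2.208 and ln(35) = 3.555; z_{0.09} = -1.341, z_{0.5} = 0.
σ = (3.555 − 2.208)/(0 − (-1.341)) = 1.005.
μ = 2.208 − (-1.341)·1.005 = 3.555.
E[T] = exp(μ + σ²/2) = exp(3.555 + 0.5047) = 58 minutes.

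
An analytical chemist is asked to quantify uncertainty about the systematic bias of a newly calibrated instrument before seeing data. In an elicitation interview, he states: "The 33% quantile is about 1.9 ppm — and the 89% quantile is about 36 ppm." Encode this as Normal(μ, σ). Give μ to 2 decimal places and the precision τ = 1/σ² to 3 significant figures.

μ = 10.90, τ = 0.00239

For Normal(μ,σ), the p-quantile is μ + z_p·σ. Here z_{0.33} = -0.4399, z_{0.89} = 1.227.
So 1.9 = μ − 0.4399σ and 36 = μ + 1.227σ.
Subtracting: σ = (36 − 1.9)/(1.227 − (-0.4399)) = 20.46.
Then μ = 1.9 − (-0.4399)·20.46 = 10.90.
Precision τ = 1/σ² = 1/20.46² = 0.00239.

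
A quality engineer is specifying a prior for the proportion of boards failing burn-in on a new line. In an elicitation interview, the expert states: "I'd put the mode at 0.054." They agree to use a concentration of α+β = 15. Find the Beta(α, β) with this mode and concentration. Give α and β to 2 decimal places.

For α,β > 1 the Beta mode is (α−1)/(α+β−2). With α+β = 15, the mode is (α−1)/13.
Set (α−1)/13 = 0.054 → α = 1 + 0.054·13 = 1.70.
β = 15 − α = 13.30.

α = 1.70, β = 13.30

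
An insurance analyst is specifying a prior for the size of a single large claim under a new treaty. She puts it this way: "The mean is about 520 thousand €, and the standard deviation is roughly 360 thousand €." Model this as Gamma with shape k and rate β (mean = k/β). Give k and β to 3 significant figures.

For Gamma(k, rate β): mean = k/β, variance = k/β², so CV = 1/√k.
CV = SD/mean = 360/520 = 0.6923, hence k = 1/CV² = 2.09.
Then β = k/mean = 2.09/520 = 0.00401.

k ≈ 2.09, β ≈ 0.00401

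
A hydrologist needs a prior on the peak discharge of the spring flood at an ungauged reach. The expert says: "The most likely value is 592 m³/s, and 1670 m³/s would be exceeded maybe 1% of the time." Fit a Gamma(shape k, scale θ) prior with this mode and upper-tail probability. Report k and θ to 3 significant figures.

k ≈ 5.25, θ ≈ 139

Gamma(k,θ) with k>1 has mode (k−1)θ, so θ = 592/(k−1).
Need P(X < 1670) = 0.99 with θ tied to k this way. Start at k = 2, θ = 592: P(X<1670) ≈ 0.772.
Too low — raise k to concentrate. Iterating converges to k ≈ 5.25.
Then θ = 592/(5.25−1) ≈ 139.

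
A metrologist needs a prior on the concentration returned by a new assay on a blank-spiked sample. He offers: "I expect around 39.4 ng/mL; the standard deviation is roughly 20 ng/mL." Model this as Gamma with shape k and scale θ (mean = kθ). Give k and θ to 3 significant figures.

For Gamma(k, scale θ): mean = kθ, variance = kθ², so CV = 1/√k.
CV = SD/mean = 20/39.4 = 0.5076, hence k = 1/CV² = 3.88.
Then θ = mean/k = 39.4/3.88 = 10.2.

k ≈ 3.88, θ ≈ 10.2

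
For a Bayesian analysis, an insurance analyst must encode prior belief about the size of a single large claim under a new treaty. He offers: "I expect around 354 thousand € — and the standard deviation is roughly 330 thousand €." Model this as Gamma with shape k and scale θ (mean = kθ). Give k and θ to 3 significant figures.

k ≈ 1.15, θ ≈ 308

For Gamma(k, scale θ): mean = kθ, variance = kθ², so CV = 1/√k.
CV = SD/mean = 330/354 = 0.9322, hence k = 1/CV² = 1.15.
Then θ = mean/k = 354/1.15 = 308.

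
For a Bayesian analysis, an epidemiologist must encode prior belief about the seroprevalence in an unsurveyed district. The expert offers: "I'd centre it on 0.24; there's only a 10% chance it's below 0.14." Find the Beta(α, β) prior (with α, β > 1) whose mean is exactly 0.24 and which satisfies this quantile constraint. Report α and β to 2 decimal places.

With mean 0.24 fixed, write α = 0.24s, β = 0.76s where s = α+β.
Need P(θ < 0.14) = 0.1 under Beta(0.24s, 0.76s). Normal approximation: (q−m)/√(m(1−m)/s) ≈ z_{0.1} = -1.28, so s ≈ 0.24·0.76·(-1.28)²/(0.14−0.24)² = 30.0.
At s = 30.0: P(θ<0.14) ≈ 0.086. Adjusting to match 0.1 gives s ≈ 26.69.
So α = 0.24·26.69 ≈ 6.41, β = 0.76·26.69 ≈ 20.29.

α ≈ 6.41, β ≈ 20.29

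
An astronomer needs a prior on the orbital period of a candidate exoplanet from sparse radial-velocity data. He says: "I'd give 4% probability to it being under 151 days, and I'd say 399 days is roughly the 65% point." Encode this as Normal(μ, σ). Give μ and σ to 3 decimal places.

The p-quantile of Normal(μ,σ) is μ + z_p·σ, with z_{0.04} = -1.751 and z_{0.65} = 0.3853.
Eliminate σ: μ = (z₂·x₁ − z₁·x₂)/(z₂ − z₁) = (0.3853·151 − (-1.751)·399)/2.136 = 354.263.
Then σ = (x₂ − x₁)/(z₂ − z₁) = (399 − 151)/2.136 = 116.105.

μ = 354.263, σ = 116.105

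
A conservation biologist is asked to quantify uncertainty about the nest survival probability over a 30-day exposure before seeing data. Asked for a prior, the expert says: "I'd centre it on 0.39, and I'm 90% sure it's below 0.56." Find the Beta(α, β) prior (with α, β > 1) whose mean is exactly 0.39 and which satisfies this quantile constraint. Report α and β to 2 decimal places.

With mean 0.39 fixed, write α = 0.39s, β = 0.61s where s = α+β.
Need P(θ < 0.56) = 0.9 under Beta(0.39s, 0.61s). Normal approximation: (q−m)/√(m(1−m)/s) ≈ z_{0.9} = 1.28, so s ≈ 0.39·0.61·(1.28)²/(0.56−0.39)² = 13.5.
At s = 13.5: P(θ<0.56) ≈ 0.898. Adjusting to match 0.9 gives s ≈ 13.73.
So α = 0.39·13.73 ≈ 5.35, β = 0.61·13.73 ≈ 8.37.

α ≈ 5.35, β ≈ 8.37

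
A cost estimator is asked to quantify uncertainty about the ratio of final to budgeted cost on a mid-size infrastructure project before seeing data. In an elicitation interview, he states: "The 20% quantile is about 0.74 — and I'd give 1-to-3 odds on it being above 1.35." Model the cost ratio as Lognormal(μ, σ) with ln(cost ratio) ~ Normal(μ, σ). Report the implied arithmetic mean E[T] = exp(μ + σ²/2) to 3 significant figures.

If T ~ Lognormal(μ,σ) then ln T ~ Normal(μ,σ), so the p-quantile of ln T is μ + z_p·σ.
ln(0.74) = -0.3011 and ln(1.35) = 0.3001; z_{0.2} = -0.8416, z_{0.75} = 0.6745.
σ = (0.3001 − -0.3011)/(0.6745 − (-0.8416)) = 0.397.
μ = -0.3011 − (-0.8416)·0.397 = 0.033.
E[T] = exp(μ + σ²/2) = exp(0.033 + 0.0786) = 1.12.

E[T] ≈ 1.12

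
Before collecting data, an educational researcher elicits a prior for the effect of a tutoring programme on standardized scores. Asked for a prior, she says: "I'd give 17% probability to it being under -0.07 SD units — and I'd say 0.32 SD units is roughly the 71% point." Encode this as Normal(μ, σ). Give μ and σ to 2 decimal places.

μ = 0.18, σ = 0.26

For Normal(μ,σ), the p-quantile is μ + z_p·σ. Here z_{0.17} = -0.9542, z_{0.71} = 0.5534.
So -0.07 = μ − 0.9542σ and 0.32 = μ + 0.5534σ.
Subtracting: σ = (0.32 − -0.07)/(0.5534 − (-0.9542)) = 0.26.
Then μ = -0.07 − (-0.9542)·0.26 = 0.18.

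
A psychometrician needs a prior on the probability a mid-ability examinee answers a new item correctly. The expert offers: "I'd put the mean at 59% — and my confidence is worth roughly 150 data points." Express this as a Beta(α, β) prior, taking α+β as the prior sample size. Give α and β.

Under the effective-sample-size interpretation, Beta(α, β) has prior mean α/(α+β) and prior sample size α+β.
So α+β = 150 and α/(α+β) = 0.59, giving α = 0.59·150 = 88.5 and β = 150 − 88.5 = 61.5.

α = 88.5, β = 61.5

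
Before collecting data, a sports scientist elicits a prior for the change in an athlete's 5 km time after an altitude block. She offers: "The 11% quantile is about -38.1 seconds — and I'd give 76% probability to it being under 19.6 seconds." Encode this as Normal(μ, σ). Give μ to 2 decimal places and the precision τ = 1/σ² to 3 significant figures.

μ = -1.48, τ = 0.00112

For Normal(μ,σ), the p-quantile is μ + z_p·σ. Here z_{0.11} = -1.227, z_{0.76} = 0.7063.
So -38.1 = μ − 1.227σ and 19.6 = μ + 0.7063σ.
Subtracting: σ = (19.6 − -38.1)/(0.7063 − (-1.227)) = 29.85.
Then μ = -38.1 − (-1.227)·29.85 = -1.48.
Precision τ = 1/σ² = 1/29.85² = 0.00112.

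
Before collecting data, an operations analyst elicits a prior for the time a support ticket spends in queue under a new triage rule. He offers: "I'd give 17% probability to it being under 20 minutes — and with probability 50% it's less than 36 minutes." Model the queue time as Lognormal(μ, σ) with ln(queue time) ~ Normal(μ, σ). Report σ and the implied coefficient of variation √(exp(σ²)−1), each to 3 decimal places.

σ ≈ 0.616, CV ≈ 0.679

If T ~ Lognormal(μ,σ) then ln T ~ Normal(μ,σ), so the p-quantile of ln T is μ + z_p·σ.
ln(20) = 2.996 and ln(36) = 3.584; z_{0.17} = -0.9542, z_{0.5} = 0.
σ = (3.584 − 2.996)/(0 − (-0.9542)) = 0.616.
μ = 2.996 − (-0.9542)·0.616 = 3.584.
CV = √(exp(σ²)−1) = √(exp(0.3795)−1) = 0.679.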